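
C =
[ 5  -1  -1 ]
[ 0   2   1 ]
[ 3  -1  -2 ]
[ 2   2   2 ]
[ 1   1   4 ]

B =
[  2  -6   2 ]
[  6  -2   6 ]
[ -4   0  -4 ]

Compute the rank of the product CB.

2

First compute CB:
[[  8, -28,   8],
 [  8,  -4,   8],
 [  8, -16,   8],
 [  8, -16,   8],
 [ -8,  -8,  -8]]
Now row reduce the product.
R2 ← R2 − R1: [0, 24, 0]
R3 ← R3 − R1: [0, 12, 0]
R4 ← R4 − R1: [0, 12, 0]
R5 ← R5 + R1: [0, -36, 0]
R3 ← R3 − (1/2)·R2: [0, 0, 0]
R4 ← R4 − (1/2)·R2: [0, 0, 0]
R5 ← R5 + (3/2)·R2: [0, 0, 0]
2 nonzero rows, so rank(CB) = 2.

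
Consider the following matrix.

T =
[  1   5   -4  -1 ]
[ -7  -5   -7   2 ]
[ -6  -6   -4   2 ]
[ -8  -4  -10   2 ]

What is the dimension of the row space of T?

Row reduce to echelon form.
R2 ← R2 + (7)·R1: [0, 30, -35, -5]
R3 ← R3 + (6)·R1: [0, 24, -28, -4]
R4 ← R4 + (8)·R1: [0, 36, -42, -6]
R3 ← R3 − (4/5)·R2: [0, 0, 0, 0]
R4 ← R4 − (6/5)·R2: [0, 0, 0, 0]
Echelon form has 2 nonzero rows, so rank(T) = 2.
The row space has dimension equal to the rank: 2.

2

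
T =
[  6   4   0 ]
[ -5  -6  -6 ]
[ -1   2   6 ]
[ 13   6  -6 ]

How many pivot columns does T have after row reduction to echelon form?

Row reduce to echelon form.
R2 ← R2 + (5/6)·R1: [0, -8/3, -6]
R3 ← R3 + (1/6)·R1: [0, 8/3, 6]
R4 ← R4 − (13/6)·R1: [0, -8/3, -6]
R3 ← R3 + R2: [0, 0, 0]
R4 ← R4 − R2: [0, 0, 0]
Echelon form has 2 nonzero rows, so rank(T) = 2.
Each nonzero row contributes one pivot column: 2 pivot columns.

2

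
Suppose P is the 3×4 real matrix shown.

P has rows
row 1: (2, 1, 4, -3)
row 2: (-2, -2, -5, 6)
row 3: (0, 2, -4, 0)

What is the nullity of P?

1

Row reduce to echelon form.
R2 ← R2 + R1: [0, -1, -1, 3]
R3 ← R3 + (2)·R2: [0, 0, -6, 6]
3 nonzero rows, so rank(P) = 3.
P has 4 columns; by rank–nullity, nullity = 4 − 3 = 1.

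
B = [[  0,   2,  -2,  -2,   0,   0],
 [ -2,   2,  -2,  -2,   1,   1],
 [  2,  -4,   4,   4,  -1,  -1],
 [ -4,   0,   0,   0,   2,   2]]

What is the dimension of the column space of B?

2

Row reduce to echelon form.
Swap R1 ↔ R2
R3 ← R3 + R1: [0, -2, 2, 2, 0, 0]
R4 ← R4 − (2)·R1: [0, -4, 4, 4, 0, 0]
R3 ← R3 + R2: [0, 0, 0, 0, 0, 0]
R4 ← R4 + (2)·R2: [0, 0, 0, 0, 0, 0]
Echelon form has 2 nonzero rows, so rank(B) = 2.
The column space has dimension equal to the rank: 2.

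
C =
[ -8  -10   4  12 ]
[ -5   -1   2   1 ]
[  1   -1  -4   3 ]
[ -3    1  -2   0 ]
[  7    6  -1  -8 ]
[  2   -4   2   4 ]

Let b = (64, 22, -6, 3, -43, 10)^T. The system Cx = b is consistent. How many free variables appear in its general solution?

0

Row reduce the augmented matrix [C | b].
R2 ← R2 − (5/8)·R1: [0, 21/4, -1/2, -13/2, -18]
R3 ← R3 + (1/8)·R1: [0, -9/4, -7/2, 9/2, 2]
R4 ← R4 − (3/8)·R1: [0, 19/4, -7/2, -9/2, -21]
R5 ← R5 + (7/8)·R1: [0, -11/4, 5/2, 5/2, 13]
R6 ← R6 + (1/4)·R1: [0, -13/2, 3, 7, 26]
R3 ← R3 + (3/7)·R2: [0, 0, -26/7, 12/7, -40/7]
R4 ← R4 − (19/21)·R2: [0, 0, -64/21, 29/21, -33/7]
R5 ← R5 + (11/21)·R2: [0, 0, 47/21, -19/21, 25/7]
R6 ← R6 + (26/21)·R2: [0, 0, 50/21, -22/21, 26/7]
R4 ← R4 − (32/39)·R3: [0, 0, 0, -1/39, -1/39]
R5 ← R5 + (47/78)·R3: [0, 0, 0, 5/39, 5/39]
R6 ← R6 + (25/39)·R3: [0, 0, 0, 2/39, 2/39]
R5 ← R5 + (5)·R4: [0, 0, 0, 0, 0]
R6 ← R6 + (2)·R4: [0, 0, 0, 0, 0]
The echelon form has 4 nonzero rows, and every pivot lies in the first 4 columns, so rank(C) = rank([C|b]) = 4.
The system is consistent.
Free variables = (unknowns) − (rank) = 4 − 4 = 0.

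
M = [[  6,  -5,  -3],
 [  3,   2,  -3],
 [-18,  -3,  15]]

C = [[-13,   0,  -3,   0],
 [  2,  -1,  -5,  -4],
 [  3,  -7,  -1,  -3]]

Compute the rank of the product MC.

2

First compute MC:
[[-97,  26,  10,  29],
 [-44,  19, -16,   1],
 [273, -102,  54, -33]]
Now row reduce the product.
R2 ← R2 − (44/97)·R1: [0, 699/97, -1992/97, -1179/97]
R3 ← R3 + (273/97)·R1: [0, -2796/97, 7968/97, 4716/97]
R3 ← R3 + (4)·R2: [0, 0, 0, 0]
2 nonzero rows, so rank(MC) = 2.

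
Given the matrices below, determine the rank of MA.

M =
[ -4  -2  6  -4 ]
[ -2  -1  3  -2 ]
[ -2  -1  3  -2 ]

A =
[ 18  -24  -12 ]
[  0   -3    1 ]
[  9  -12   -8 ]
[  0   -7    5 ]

First compute MA:
[[-18,  58, -22],
 [ -9,  29, -11],
 [ -9,  29, -11]]
Now row reduce the product.
R2 ← R2 − (1/2)·R1: [0, 0, 0]
R3 ← R3 − (1/2)·R1: [0, 0, 0]
1 nonzero row, so rank(MA) = 1.

1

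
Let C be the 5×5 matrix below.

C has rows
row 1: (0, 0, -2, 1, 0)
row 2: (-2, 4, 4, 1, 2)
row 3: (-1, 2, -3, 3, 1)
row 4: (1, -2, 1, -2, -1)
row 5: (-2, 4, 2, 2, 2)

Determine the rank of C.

Row reduce to echelon form.
Swap R1 ↔ R2
R3 ← R3 − (1/2)·R1: [0, 0, -5, 5/2, 0]
R4 ← R4 + (1/2)·R1: [0, 0, 3, -3/2, 0]
R5 ← R5 − R1: [0, 0, -2, 1, 0]
R3 ← R3 − (5/2)·R2: [0, 0, 0, 0, 0]
R4 ← R4 + (3/2)·R2: [0, 0, 0, 0, 0]
R5 ← R5 − R2: [0, 0, 0, 0, 0]
Echelon form has 2 nonzero rows, so rank(C) = 2.

2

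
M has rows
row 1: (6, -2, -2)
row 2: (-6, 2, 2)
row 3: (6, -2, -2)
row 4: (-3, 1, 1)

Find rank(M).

Row reduce to echelon form.
R2 ← R2 + R1: [0, 0, 0]
R3 ← R3 − R1: [0, 0, 0]
R4 ← R4 + (1/2)·R1: [0, 0, 0]
Echelon form has 1 nonzero row, so rank(M) = 1.

1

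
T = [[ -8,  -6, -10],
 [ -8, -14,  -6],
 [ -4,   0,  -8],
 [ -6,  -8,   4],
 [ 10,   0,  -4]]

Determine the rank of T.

3

Row reduce to echelon form.
R2 ← R2 − R1: [0, -8, 4]
R3 ← R3 − (1/2)·R1: [0, 3, -3]
R4 ← R4 − (3/4)·R1: [0, -7/2, 23/2]
R5 ← R5 + (5/4)·R1: [0, -15/2, -33/2]
R3 ← R3 + (3/8)·R2: [0, 0, -3/2]
R4 ← R4 − (7/16)·R2: [0, 0, 39/4]
R5 ← R5 − (15/16)·R2: [0, 0, -81/4]
R4 ← R4 + (13/2)·R3: [0, 0, 0]
R5 ← R5 − (27/2)·R3: [0, 0, 0]
Echelon form has 3 nonzero rows, so rank(T) = 3.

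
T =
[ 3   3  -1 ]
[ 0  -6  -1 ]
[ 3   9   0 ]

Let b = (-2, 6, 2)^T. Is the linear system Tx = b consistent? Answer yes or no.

Row reduce the augmented matrix [T | b].
R3 ← R3 − R1: [0, 6, 1, 4]
R3 ← R3 + R2: [0, 0, 0, 10]
The echelon form has 3 nonzero rows; the last pivot sits in the augmented column, so rank(T) = 2 but rank([T|b]) = 3.
Since the ranks differ, the system is inconsistent.

no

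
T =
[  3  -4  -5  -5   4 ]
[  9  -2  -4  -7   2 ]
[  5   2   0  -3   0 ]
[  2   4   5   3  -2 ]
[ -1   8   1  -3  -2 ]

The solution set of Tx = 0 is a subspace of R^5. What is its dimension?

1

Row reduce to echelon form.
R2 ← R2 − (3)·R1: [0, 10, 11, 8, -10]
R3 ← R3 − (5/3)·R1: [0, 26/3, 25/3, 16/3, -20/3]
R4 ← R4 − (2/3)·R1: [0, 20/3, 25/3, 19/3, -14/3]
R5 ← R5 + (1/3)·R1: [0, 20/3, -2/3, -14/3, -2/3]
R3 ← R3 − (13/15)·R2: [0, 0, -6/5, -8/5, 2]
R4 ← R4 − (2/3)·R2: [0, 0, 1, 1, 2]
R5 ← R5 − (2/3)·R2: [0, 0, -8, -10, 6]
R4 ← R4 + (5/6)·R3: [0, 0, 0, -1/3, 11/3]
R5 ← R5 − (20/3)·R3: [0, 0, 0, 2/3, -22/3]
R5 ← R5 + (2)·R4: [0, 0, 0, 0, 0]
4 nonzero rows, so rank(T) = 4.
T has 5 columns; by rank–nullity, nullity = 5 − 4 = 1.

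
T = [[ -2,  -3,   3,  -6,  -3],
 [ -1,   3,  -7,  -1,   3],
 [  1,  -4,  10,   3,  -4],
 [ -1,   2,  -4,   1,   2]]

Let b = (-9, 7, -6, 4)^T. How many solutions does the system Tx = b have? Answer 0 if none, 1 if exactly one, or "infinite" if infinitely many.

Row reduce the augmented matrix [T | b].
R2 ← R2 − (1/2)·R1: [0, 9/2, -17/2, 2, 9/2, 23/2]
R3 ← R3 + (1/2)·R1: [0, -11/2, 23/2, 0, -11/2, -21/2]
R4 ← R4 − (1/2)·R1: [0, 7/2, -11/2, 4, 7/2, 17/2]
R3 ← R3 + (11/9)·R2: [0, 0, 10/9, 22/9, 0, 32/9]
R4 ← R4 − (7/9)·R2: [0, 0, 10/9, 22/9, 0, -4/9]
R4 ← R4 − R3: [0, 0, 0, 0, 0, -4]
The echelon form has 4 nonzero rows; the last pivot sits in the augmented column, so rank(T) = 3 but rank([T|b]) = 4.
Since the ranks differ, the system is inconsistent.
It has no solutions.

0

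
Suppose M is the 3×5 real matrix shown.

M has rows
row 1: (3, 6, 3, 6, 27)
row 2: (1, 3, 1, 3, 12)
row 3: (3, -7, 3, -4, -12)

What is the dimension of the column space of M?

Row reduce to echelon form.
R2 ← R2 − (1/3)·R1: [0, 1, 0, 1, 3]
R3 ← R3 − R1: [0, -13, 0, -10, -39]
R3 ← R3 + (13)·R2: [0, 0, 0, 3, 0]
Echelon form has 3 nonzero rows, so rank(M) = 3.
The column space has dimension equal to the rank: 3.

3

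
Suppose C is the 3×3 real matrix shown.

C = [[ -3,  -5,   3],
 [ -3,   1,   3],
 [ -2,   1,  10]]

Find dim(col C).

Row reduce to echelon form.
R2 ← R2 − R1: [0, 6, 0]
R3 ← R3 − (2/3)·R1: [0, 13/3, 8]
R3 ← R3 − (13/18)·R2: [0, 0, 8]
Echelon form has 3 nonzero rows, so rank(C) = 3.
The column space has dimension equal to the rank: 3.

3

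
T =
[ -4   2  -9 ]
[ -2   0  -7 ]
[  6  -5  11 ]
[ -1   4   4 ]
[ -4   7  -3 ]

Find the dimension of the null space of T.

Row reduce to echelon form.
R2 ← R2 − (1/2)·R1: [0, -1, -5/2]
R3 ← R3 + (3/2)·R1: [0, -2, -5/2]
R4 ← R4 − (1/4)·R1: [0, 7/2, 25/4]
R5 ← R5 − R1: [0, 5, 6]
R3 ← R3 − (2)·R2: [0, 0, 5/2]
R4 ← R4 + (7/2)·R2: [0, 0, -5/2]
R5 ← R5 + (5)·R2: [0, 0, -13/2]
R4 ← R4 + R3: [0, 0, 0]
R5 ← R5 + (13/5)·R3: [0, 0, 0]
3 nonzero rows, so rank(T) = 3.
T has 3 columns; by rank–nullity, nullity = 3 − 3 = 0.

0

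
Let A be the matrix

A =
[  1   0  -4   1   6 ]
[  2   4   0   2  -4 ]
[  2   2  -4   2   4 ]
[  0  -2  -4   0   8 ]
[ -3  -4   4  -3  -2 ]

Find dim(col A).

Row reduce to echelon form.
R2 ← R2 − (2)·R1: [0, 4, 8, 0, -16]
R3 ← R3 − (2)·R1: [0, 2, 4, 0, -8]
R5 ← R5 + (3)·R1: [0, -4, -8, 0, 16]
R3 ← R3 − (1/2)·R2: [0, 0, 0, 0, 0]
R4 ← R4 + (1/2)·R2: [0, 0, 0, 0, 0]
R5 ← R5 + R2: [0, 0, 0, 0, 0]
Echelon form has 2 nonzero rows, so rank(A) = 2.
The column space has dimension equal to the rank: 2.

2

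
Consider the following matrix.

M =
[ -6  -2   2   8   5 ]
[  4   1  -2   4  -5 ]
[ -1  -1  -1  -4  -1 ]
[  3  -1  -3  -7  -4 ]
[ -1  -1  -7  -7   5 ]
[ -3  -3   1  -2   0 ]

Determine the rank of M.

5

Row reduce to echelon form.
R2 ← R2 + (2/3)·R1: [0, -1/3, -2/3, 28/3, -5/3]
R3 ← R3 − (1/6)·R1: [0, -2/3, -4/3, -16/3, -11/6]
R4 ← R4 + (1/2)·R1: [0, -2, -2, -3, -3/2]
R5 ← R5 − (1/6)·R1: [0, -2/3, -22/3, -25/3, 25/6]
R6 ← R6 − (1/2)·R1: [0, -2, 0, -6, -5/2]
R3 ← R3 − (2)·R2: [0, 0, 0, -24, 3/2]
R4 ← R4 − (6)·R2: [0, 0, 2, -59, 17/2]
R5 ← R5 − (2)·R2: [0, 0, -6, -27, 15/2]
R6 ← R6 − (6)·R2: [0, 0, 4, -62, 15/2]
Swap R3 ↔ R4
R5 ← R5 + (3)·R3: [0, 0, 0, -204, 33]
R6 ← R6 − (2)·R3: [0, 0, 0, 56, -19/2]
R5 ← R5 − (17/2)·R4: [0, 0, 0, 0, 81/4]
R6 ← R6 + (7/3)·R4: [0, 0, 0, 0, -6]
R6 ← R6 + (8/27)·R5: [0, 0, 0, 0, 0]
Echelon form has 5 nonzero rows, so rank(M) = 5.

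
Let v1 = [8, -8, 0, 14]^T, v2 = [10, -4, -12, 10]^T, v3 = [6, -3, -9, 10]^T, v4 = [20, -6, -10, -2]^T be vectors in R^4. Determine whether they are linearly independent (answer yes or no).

no

Form the matrix with these vectors as rows and row reduce.
R2 ← R2 − (5/4)·R1: [0, 6, -12, -15/2]
R3 ← R3 − (3/4)·R1: [0, 3, -9, -1/2]
R4 ← R4 − (5/2)·R1: [0, 14, -10, -37]
R3 ← R3 − (1/2)·R2: [0, 0, -3, 13/4]
R4 ← R4 − (7/3)·R2: [0, 0, 18, -39/2]
R4 ← R4 + (6)·R3: [0, 0, 0, 0]
3 nonzero rows, so the 4 vectors span a space of dimension 3.
Since 3 < 4, the vectors are linearly dependent.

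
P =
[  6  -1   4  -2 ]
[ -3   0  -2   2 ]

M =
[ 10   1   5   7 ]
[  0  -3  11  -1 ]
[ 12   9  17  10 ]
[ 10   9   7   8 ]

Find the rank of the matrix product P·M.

First compute PM:
[[ 88,  27,  73,  67],
 [-34,  -3, -35, -25]]
Now row reduce the product.
R2 ← R2 + (17/44)·R1: [0, 327/44, -299/44, 39/44]
2 nonzero rows, so rank(PM) = 2.

2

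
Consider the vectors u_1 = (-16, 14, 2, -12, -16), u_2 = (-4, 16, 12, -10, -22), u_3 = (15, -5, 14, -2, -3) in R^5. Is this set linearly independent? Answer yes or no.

yes

Form the matrix with these vectors as rows and row reduce.
R2 ← R2 − (1/4)·R1: [0, 25/2, 23/2, -7, -18]
R3 ← R3 + (15/16)·R1: [0, 65/8, 127/8, -53/4, -18]
R3 ← R3 − (13/20)·R2: [0, 0, 42/5, -87/10, -63/10]
3 nonzero rows, so the 3 vectors span a space of dimension 3.
Since 3 = 3, the vectors are linearly independent.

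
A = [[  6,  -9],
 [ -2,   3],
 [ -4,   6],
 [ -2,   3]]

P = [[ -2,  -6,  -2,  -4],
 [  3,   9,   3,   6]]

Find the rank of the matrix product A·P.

1

First compute AP:
[[-39, -117, -39, -78],
 [ 13,  39,  13,  26],
 [ 26,  78,  26,  52],
 [ 13,  39,  13,  26]]
Now row reduce the product.
R2 ← R2 + (1/3)·R1: [0, 0, 0, 0]
R3 ← R3 + (2/3)·R1: [0, 0, 0, 0]
R4 ← R4 + (1/3)·R1: [0, 0, 0, 0]
1 nonzero row, so rank(AP) = 1.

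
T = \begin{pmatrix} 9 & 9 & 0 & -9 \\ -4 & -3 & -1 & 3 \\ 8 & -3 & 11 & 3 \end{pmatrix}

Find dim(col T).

Row reduce to echelon form.
R2 ← R2 + (4/9)·R1: [0, 1, -1, -1]
R3 ← R3 − (8/9)·R1: [0, -11, 11, 11]
R3 ← R3 + (11)·R2: [0, 0, 0, 0]
Echelon form has 2 nonzero rows, so rank(T) = 2.
The column space has dimension equal to the rank: 2.

2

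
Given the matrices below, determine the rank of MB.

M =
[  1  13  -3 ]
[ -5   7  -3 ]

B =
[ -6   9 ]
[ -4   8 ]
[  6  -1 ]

2

First compute MB:
[[-76, 116],
 [-16,  14]]
Now row reduce the product.
R2 ← R2 − (4/19)·R1: [0, -198/19]
2 nonzero rows, so rank(MB) = 2.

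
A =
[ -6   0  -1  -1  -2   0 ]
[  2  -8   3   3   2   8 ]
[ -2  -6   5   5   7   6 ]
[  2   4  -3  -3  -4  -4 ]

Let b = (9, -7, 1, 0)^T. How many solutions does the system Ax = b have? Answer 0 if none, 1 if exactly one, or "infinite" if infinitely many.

0

Row reduce the augmented matrix [A | b].
R2 ← R2 + (1/3)·R1: [0, -8, 8/3, 8/3, 4/3, 8, -4]
R3 ← R3 − (1/3)·R1: [0, -6, 16/3, 16/3, 23/3, 6, -2]
R4 ← R4 + (1/3)·R1: [0, 4, -10/3, -10/3, -14/3, -4, 3]
R3 ← R3 − (3/4)·R2: [0, 0, 10/3, 10/3, 20/3, 0, 1]
R4 ← R4 + (1/2)·R2: [0, 0, -2, -2, -4, 0, 1]
R4 ← R4 + (3/5)·R3: [0, 0, 0, 0, 0, 0, 8/5]
The echelon form has 4 nonzero rows; the last pivot sits in the augmented column, so rank(A) = 3 but rank([A|b]) = 4.
Since the ranks differ, the system is inconsistent.
It has no solutions.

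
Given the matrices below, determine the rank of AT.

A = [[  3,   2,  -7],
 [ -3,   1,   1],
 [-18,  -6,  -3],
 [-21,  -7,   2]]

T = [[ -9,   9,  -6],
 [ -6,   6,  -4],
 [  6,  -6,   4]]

1

First compute AT:
[[-81,  81, -54],
 [ 27, -27,  18],
 [180, -180, 120],
 [243, -243, 162]]
Now row reduce the product.
R2 ← R2 + (1/3)·R1: [0, 0, 0]
R3 ← R3 + (20/9)·R1: [0, 0, 0]
R4 ← R4 + (3)·R1: [0, 0, 0]
1 nonzero row, so rank(AT) = 1.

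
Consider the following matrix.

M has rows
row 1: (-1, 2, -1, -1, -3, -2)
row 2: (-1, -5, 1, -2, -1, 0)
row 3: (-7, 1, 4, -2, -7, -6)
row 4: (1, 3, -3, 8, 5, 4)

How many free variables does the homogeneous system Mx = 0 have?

2

Row reduce to echelon form.
R2 ← R2 − R1: [0, -7, 2, -1, 2, 2]
R3 ← R3 − (7)·R1: [0, -13, 11, 5, 14, 8]
R4 ← R4 + R1: [0, 5, -4, 7, 2, 2]
R3 ← R3 − (13/7)·R2: [0, 0, 51/7, 48/7, 72/7, 30/7]
R4 ← R4 + (5/7)·R2: [0, 0, -18/7, 44/7, 24/7, 24/7]
R4 ← R4 + (6/17)·R3: [0, 0, 0, 148/17, 120/17, 84/17]
4 nonzero rows, so rank(M) = 4.
M has 6 columns; by rank–nullity, nullity = 6 − 4 = 2.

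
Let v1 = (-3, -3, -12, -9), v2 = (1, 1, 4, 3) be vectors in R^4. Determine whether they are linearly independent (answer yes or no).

no

Form the matrix with these vectors as rows and row reduce.
R2 ← R2 + (1/3)·R1: [0, 0, 0, 0]
1 nonzero row, so the 2 vectors span a space of dimension 1.
Since 1 < 2, the vectors are linearly dependent.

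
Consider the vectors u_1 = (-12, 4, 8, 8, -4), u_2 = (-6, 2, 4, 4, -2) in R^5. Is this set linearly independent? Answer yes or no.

no

Form the matrix with these vectors as rows and row reduce.
R2 ← R2 − (1/2)·R1: [0, 0, 0, 0, 0]
1 nonzero row, so the 2 vectors span a space of dimension 1.
Since 1 < 2, the vectors are linearly dependent.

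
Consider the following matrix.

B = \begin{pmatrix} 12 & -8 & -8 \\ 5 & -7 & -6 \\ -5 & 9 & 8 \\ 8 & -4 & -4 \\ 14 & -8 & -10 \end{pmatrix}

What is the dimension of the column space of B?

Row reduce to echelon form.
R2 ← R2 − (5/12)·R1: [0, -11/3, -8/3]
R3 ← R3 + (5/12)·R1: [0, 17/3, 14/3]
R4 ← R4 − (2/3)·R1: [0, 4/3, 4/3]
R5 ← R5 − (7/6)·R1: [0, 4/3, -2/3]
R3 ← R3 + (17/11)·R2: [0, 0, 6/11]
R4 ← R4 + (4/11)·R2: [0, 0, 4/11]
R5 ← R5 + (4/11)·R2: [0, 0, -18/11]
R4 ← R4 − (2/3)·R3: [0, 0, 0]
R5 ← R5 + (3)·R3: [0, 0, 0]
Echelon form has 3 nonzero rows, so rank(B) = 3.
The column space has dimension equal to the rank: 3.

3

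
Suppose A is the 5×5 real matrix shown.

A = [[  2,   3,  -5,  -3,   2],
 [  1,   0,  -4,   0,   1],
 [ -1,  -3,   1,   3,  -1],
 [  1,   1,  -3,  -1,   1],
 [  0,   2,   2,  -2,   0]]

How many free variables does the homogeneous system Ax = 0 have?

3

Row reduce to echelon form.
R2 ← R2 − (1/2)·R1: [0, -3/2, -3/2, 3/2, 0]
R3 ← R3 + (1/2)·R1: [0, -3/2, -3/2, 3/2, 0]
R4 ← R4 − (1/2)·R1: [0, -1/2, -1/2, 1/2, 0]
R3 ← R3 − R2: [0, 0, 0, 0, 0]
R4 ← R4 − (1/3)·R2: [0, 0, 0, 0, 0]
R5 ← R5 + (4/3)·R2: [0, 0, 0, 0, 0]
2 nonzero rows, so rank(A) = 2.
A has 5 columns; by rank–nullity, nullity = 5 − 2 = 3.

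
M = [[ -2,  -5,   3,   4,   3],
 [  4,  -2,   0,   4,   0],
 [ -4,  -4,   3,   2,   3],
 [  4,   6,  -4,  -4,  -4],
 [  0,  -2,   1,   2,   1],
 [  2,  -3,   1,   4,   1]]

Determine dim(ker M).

3

Row reduce to echelon form.
R2 ← R2 + (2)·R1: [0, -12, 6, 12, 6]
R3 ← R3 − (2)·R1: [0, 6, -3, -6, -3]
R4 ← R4 + (2)·R1: [0, -4, 2, 4, 2]
R6 ← R6 + R1: [0, -8, 4, 8, 4]
R3 ← R3 + (1/2)·R2: [0, 0, 0, 0, 0]
R4 ← R4 − (1/3)·R2: [0, 0, 0, 0, 0]
R5 ← R5 − (1/6)·R2: [0, 0, 0, 0, 0]
R6 ← R6 − (2/3)·R2: [0, 0, 0, 0, 0]
2 nonzero rows, so rank(M) = 2.
M has 5 columns; by rank–nullity, nullity = 5 − 2 = 3.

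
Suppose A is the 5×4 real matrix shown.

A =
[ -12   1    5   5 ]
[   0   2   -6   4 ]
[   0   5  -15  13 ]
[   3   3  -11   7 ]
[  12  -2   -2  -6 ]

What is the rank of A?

3

Row reduce to echelon form.
R4 ← R4 + (1/4)·R1: [0, 13/4, -39/4, 33/4]
R5 ← R5 + R1: [0, -1, 3, -1]
R3 ← R3 − (5/2)·R2: [0, 0, 0, 3]
R4 ← R4 − (13/8)·R2: [0, 0, 0, 7/4]
R5 ← R5 + (1/2)·R2: [0, 0, 0, 1]
R4 ← R4 − (7/12)·R3: [0, 0, 0, 0]
R5 ← R5 − (1/3)·R3: [0, 0, 0, 0]
Echelon form has 3 nonzero rows, so rank(A) = 3.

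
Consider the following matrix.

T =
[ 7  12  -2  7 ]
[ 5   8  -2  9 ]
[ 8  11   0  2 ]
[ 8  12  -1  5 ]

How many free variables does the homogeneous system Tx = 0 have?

Row reduce to echelon form.
R2 ← R2 − (5/7)·R1: [0, -4/7, -4/7, 4]
R3 ← R3 − (8/7)·R1: [0, -19/7, 16/7, -6]
R4 ← R4 − (8/7)·R1: [0, -12/7, 9/7, -3]
R3 ← R3 − (19/4)·R2: [0, 0, 5, -25]
R4 ← R4 − (3)·R2: [0, 0, 3, -15]
R4 ← R4 − (3/5)·R3: [0, 0, 0, 0]
3 nonzero rows, so rank(T) = 3.
T has 4 columns; by rank–nullity, nullity = 4 − 3 = 1.

1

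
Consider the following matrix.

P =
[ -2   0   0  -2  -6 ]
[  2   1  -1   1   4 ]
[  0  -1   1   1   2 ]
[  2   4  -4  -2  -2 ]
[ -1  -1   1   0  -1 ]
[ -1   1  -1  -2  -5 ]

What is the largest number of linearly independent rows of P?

2

Row reduce to echelon form.
R2 ← R2 + R1: [0, 1, -1, -1, -2]
R4 ← R4 + R1: [0, 4, -4, -4, -8]
R5 ← R5 − (1/2)·R1: [0, -1, 1, 1, 2]
R6 ← R6 − (1/2)·R1: [0, 1, -1, -1, -2]
R3 ← R3 + R2: [0, 0, 0, 0, 0]
R4 ← R4 − (4)·R2: [0, 0, 0, 0, 0]
R5 ← R5 + R2: [0, 0, 0, 0, 0]
R6 ← R6 − R2: [0, 0, 0, 0, 0]
Echelon form has 2 nonzero rows, so rank(P) = 2.
The rank gives the maximum number of linearly independent rows: 2.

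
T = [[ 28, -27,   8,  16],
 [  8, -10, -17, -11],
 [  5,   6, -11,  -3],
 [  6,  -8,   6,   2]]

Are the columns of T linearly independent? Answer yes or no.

Row reduce T to echelon form.
R2 ← R2 − (2/7)·R1: [0, -16/7, -135/7, -109/7]
R3 ← R3 − (5/28)·R1: [0, 303/28, -87/7, -41/7]
R4 ← R4 − (3/14)·R1: [0, -31/14, 30/7, -10/7]
R3 ← R3 + (303/64)·R2: [0, 0, -6639/64, -5093/64]
R4 ← R4 − (31/32)·R2: [0, 0, 735/32, 437/32]
R4 ← R4 + (490/2213)·R3: [0, 0, 0, -8772/2213]
4 pivots among 4 columns.
Every column is a pivot column, so the columns are linearly independent.

yes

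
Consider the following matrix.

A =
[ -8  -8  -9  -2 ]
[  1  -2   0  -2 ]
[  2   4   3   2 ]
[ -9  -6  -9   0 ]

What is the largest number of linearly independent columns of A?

Row reduce to echelon form.
R2 ← R2 + (1/8)·R1: [0, -3, -9/8, -9/4]
R3 ← R3 + (1/4)·R1: [0, 2, 3/4, 3/2]
R4 ← R4 − (9/8)·R1: [0, 3, 9/8, 9/4]
R3 ← R3 + (2/3)·R2: [0, 0, 0, 0]
R4 ← R4 + R2: [0, 0, 0, 0]
Echelon form has 2 nonzero rows, so rank(A) = 2.
The rank gives the maximum number of linearly independent columns: 2.

2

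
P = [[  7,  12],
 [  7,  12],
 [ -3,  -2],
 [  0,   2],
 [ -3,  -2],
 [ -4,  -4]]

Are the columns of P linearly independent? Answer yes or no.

yes

Row reduce P to echelon form.
R2 ← R2 − R1: [0, 0]
R3 ← R3 + (3/7)·R1: [0, 22/7]
R5 ← R5 + (3/7)·R1: [0, 22/7]
R6 ← R6 + (4/7)·R1: [0, 20/7]
Swap R2 ↔ R3
R4 ← R4 − (7/11)·R2: [0, 0]
R5 ← R5 − R2: [0, 0]
R6 ← R6 − (10/11)·R2: [0, 0]
2 pivots among 2 columns.
Every column is a pivot column, so the columns are linearly independent.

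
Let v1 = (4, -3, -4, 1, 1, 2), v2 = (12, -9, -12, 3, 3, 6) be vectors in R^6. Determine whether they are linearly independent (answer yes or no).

Form the matrix with these vectors as rows and row reduce.
R2 ← R2 − (3)·R1: [0, 0, 0, 0, 0, 0]
1 nonzero row, so the 2 vectors span a space of dimension 1.
Since 1 < 2, the vectors are linearly dependent.

no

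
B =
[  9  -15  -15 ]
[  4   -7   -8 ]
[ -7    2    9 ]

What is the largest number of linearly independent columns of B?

Row reduce to echelon form.
R2 ← R2 − (4/9)·R1: [0, -1/3, -4/3]
R3 ← R3 + (7/9)·R1: [0, -29/3, -8/3]
R3 ← R3 − (29)·R2: [0, 0, 36]
Echelon form has 3 nonzero rows, so rank(B) = 3.
The rank gives the maximum number of linearly independent columns: 3.

3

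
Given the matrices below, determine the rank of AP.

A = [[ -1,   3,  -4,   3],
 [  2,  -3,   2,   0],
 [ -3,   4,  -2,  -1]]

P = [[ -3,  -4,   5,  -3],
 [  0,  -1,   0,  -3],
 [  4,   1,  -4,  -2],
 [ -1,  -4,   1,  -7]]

First compute AP:
[[-16, -15,  14, -19],
 [  2,  -3,   2,  -1],
 [  2,  10,  -8,   8]]
Now row reduce the product.
R2 ← R2 + (1/8)·R1: [0, -39/8, 15/4, -27/8]
R3 ← R3 + (1/8)·R1: [0, 65/8, -25/4, 45/8]
R3 ← R3 + (5/3)·R2: [0, 0, 0, 0]
2 nonzero rows, so rank(AP) = 2.

2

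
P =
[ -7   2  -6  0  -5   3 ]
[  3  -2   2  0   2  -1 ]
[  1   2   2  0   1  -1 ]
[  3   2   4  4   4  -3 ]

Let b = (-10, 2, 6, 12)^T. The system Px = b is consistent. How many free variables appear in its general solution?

Row reduce the augmented matrix [P | b].
R2 ← R2 + (3/7)·R1: [0, -8/7, -4/7, 0, -1/7, 2/7, -16/7]
R3 ← R3 + (1/7)·R1: [0, 16/7, 8/7, 0, 2/7, -4/7, 32/7]
R4 ← R4 + (3/7)·R1: [0, 20/7, 10/7, 4, 13/7, -12/7, 54/7]
R3 ← R3 + (2)·R2: [0, 0, 0, 0, 0, 0, 0]
R4 ← R4 + (5/2)·R2: [0, 0, 0, 4, 3/2, -1, 2]
Swap R3 ↔ R4
The echelon form has 3 nonzero rows, and every pivot lies in the first 6 columns, so rank(P) = rank([P|b]) = 3.
The system is consistent.
Free variables = (unknowns) − (rank) = 6 − 3 = 3.

3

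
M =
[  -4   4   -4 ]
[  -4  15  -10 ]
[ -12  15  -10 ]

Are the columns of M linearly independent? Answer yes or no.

yes

Row reduce M to echelon form.
R2 ← R2 − R1: [0, 11, -6]
R3 ← R3 − (3)·R1: [0, 3, 2]
R3 ← R3 − (3/11)·R2: [0, 0, 40/11]
3 pivots among 3 columns.
Every column is a pivot column, so the columns are linearly independent.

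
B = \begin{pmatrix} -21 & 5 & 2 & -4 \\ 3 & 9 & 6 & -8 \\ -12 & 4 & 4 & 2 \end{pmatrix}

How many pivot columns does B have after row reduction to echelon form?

3

Row reduce to echelon form.
R2 ← R2 + (1/7)·R1: [0, 68/7, 44/7, -60/7]
R3 ← R3 − (4/7)·R1: [0, 8/7, 20/7, 30/7]
R3 ← R3 − (2/17)·R2: [0, 0, 36/17, 90/17]
Echelon form has 3 nonzero rows, so rank(B) = 3.
Each nonzero row contributes one pivot column: 3 pivot columns.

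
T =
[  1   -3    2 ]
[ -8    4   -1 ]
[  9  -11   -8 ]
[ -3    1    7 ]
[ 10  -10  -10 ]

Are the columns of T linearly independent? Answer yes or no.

yes

Row reduce T to echelon form.
R2 ← R2 + (8)·R1: [0, -20, 15]
R3 ← R3 − (9)·R1: [0, 16, -26]
R4 ← R4 + (3)·R1: [0, -8, 13]
R5 ← R5 − (10)·R1: [0, 20, -30]
R3 ← R3 + (4/5)·R2: [0, 0, -14]
R4 ← R4 − (2/5)·R2: [0, 0, 7]
R5 ← R5 + R2: [0, 0, -15]
R4 ← R4 + (1/2)·R3: [0, 0, 0]
R5 ← R5 − (15/14)·R3: [0, 0, 0]
3 pivots among 3 columns.
Every column is a pivot column, so the columns are linearly independent.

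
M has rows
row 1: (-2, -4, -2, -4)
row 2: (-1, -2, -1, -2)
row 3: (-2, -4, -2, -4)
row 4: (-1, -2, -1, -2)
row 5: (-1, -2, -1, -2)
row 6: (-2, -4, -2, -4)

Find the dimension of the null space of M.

Row reduce to echelon form.
R2 ← R2 − (1/2)·R1: [0, 0, 0, 0]
R3 ← R3 − R1: [0, 0, 0, 0]
R4 ← R4 − (1/2)·R1: [0, 0, 0, 0]
R5 ← R5 − (1/2)·R1: [0, 0, 0, 0]
R6 ← R6 − R1: [0, 0, 0, 0]
1 nonzero row, so rank(M) = 1.
M has 4 columns; by rank–nullity, nullity = 4 − 1 = 3.

3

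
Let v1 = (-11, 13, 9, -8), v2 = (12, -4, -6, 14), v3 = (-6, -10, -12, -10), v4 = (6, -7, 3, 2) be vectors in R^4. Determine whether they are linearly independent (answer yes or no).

no

Form the matrix with these vectors as rows and row reduce.
R2 ← R2 + (12/11)·R1: [0, 112/11, 42/11, 58/11]
R3 ← R3 − (6/11)·R1: [0, -188/11, -186/11, -62/11]
R4 ← R4 + (6/11)·R1: [0, 1/11, 87/11, -26/11]
R3 ← R3 + (47/28)·R2: [0, 0, -21/2, 45/14]
R4 ← R4 − (1/112)·R2: [0, 0, 63/8, -135/56]
R4 ← R4 + (3/4)·R3: [0, 0, 0, 0]
3 nonzero rows, so the 4 vectors span a space of dimension 3.
Since 3 < 4, the vectors are linearly dependent.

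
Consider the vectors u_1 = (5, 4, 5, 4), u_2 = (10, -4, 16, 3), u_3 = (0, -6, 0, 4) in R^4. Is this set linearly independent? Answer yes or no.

Form the matrix with these vectors as rows and row reduce.
R2 ← R2 − (2)·R1: [0, -12, 6, -5]
R3 ← R3 − (1/2)·R2: [0, 0, -3, 13/2]
3 nonzero rows, so the 3 vectors span a space of dimension 3.
Since 3 = 3, the vectors are linearly independent.

yes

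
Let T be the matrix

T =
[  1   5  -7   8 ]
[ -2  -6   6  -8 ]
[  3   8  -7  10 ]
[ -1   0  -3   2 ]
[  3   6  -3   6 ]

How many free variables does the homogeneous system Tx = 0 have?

2

Row reduce to echelon form.
R2 ← R2 + (2)·R1: [0, 4, -8, 8]
R3 ← R3 − (3)·R1: [0, -7, 14, -14]
R4 ← R4 + R1: [0, 5, -10, 10]
R5 ← R5 − (3)·R1: [0, -9, 18, -18]
R3 ← R3 + (7/4)·R2: [0, 0, 0, 0]
R4 ← R4 − (5/4)·R2: [0, 0, 0, 0]
R5 ← R5 + (9/4)·R2: [0, 0, 0, 0]
2 nonzero rows, so rank(T) = 2.
T has 4 columns; by rank–nullity, nullity = 4 − 2 = 2.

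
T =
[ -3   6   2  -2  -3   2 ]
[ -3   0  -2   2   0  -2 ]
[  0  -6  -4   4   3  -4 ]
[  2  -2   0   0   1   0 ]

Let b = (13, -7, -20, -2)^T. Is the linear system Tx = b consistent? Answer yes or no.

Row reduce the augmented matrix [T | b].
R2 ← R2 − R1: [0, -6, -4, 4, 3, -4, -20]
R4 ← R4 + (2/3)·R1: [0, 2, 4/3, -4/3, -1, 4/3, 20/3]
R3 ← R3 − R2: [0, 0, 0, 0, 0, 0, 0]
R4 ← R4 + (1/3)·R2: [0, 0, 0, 0, 0, 0, 0]
The echelon form has 2 nonzero rows, and every pivot lies in the first 6 columns, so rank(T) = rank([T|b]) = 2.
The system is consistent.

yes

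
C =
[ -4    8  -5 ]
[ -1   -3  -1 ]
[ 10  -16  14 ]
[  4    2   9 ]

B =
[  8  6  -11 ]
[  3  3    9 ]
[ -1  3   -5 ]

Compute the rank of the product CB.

First compute CB:
[[ -3, -15, 141],
 [-16, -18, -11],
 [ 18,  54, -324],
 [ 29,  57, -71]]
Now row reduce the product.
R2 ← R2 − (16/3)·R1: [0, 62, -763]
R3 ← R3 + (6)·R1: [0, -36, 522]
R4 ← R4 + (29/3)·R1: [0, -88, 1292]
R3 ← R3 + (18/31)·R2: [0, 0, 2448/31]
R4 ← R4 + (44/31)·R2: [0, 0, 6480/31]
R4 ← R4 − (45/17)·R3: [0, 0, 0]
3 nonzero rows, so rank(CB) = 3.

3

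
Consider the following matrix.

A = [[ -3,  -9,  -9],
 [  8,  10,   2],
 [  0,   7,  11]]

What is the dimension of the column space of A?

Row reduce to echelon form.
R2 ← R2 + (8/3)·R1: [0, -14, -22]
R3 ← R3 + (1/2)·R2: [0, 0, 0]
Echelon form has 2 nonzero rows, so rank(A) = 2.
The column space has dimension equal to the rank: 2.

2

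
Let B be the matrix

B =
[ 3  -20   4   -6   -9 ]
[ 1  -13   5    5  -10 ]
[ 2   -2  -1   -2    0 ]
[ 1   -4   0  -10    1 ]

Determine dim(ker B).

1

Row reduce to echelon form.
R2 ← R2 − (1/3)·R1: [0, -19/3, 11/3, 7, -7]
R3 ← R3 − (2/3)·R1: [0, 34/3, -11/3, 2, 6]
R4 ← R4 − (1/3)·R1: [0, 8/3, -4/3, -8, 4]
R3 ← R3 + (34/19)·R2: [0, 0, 55/19, 276/19, -124/19]
R4 ← R4 + (8/19)·R2: [0, 0, 4/19, -96/19, 20/19]
R4 ← R4 − (4/55)·R3: [0, 0, 0, -336/55, 84/55]
4 nonzero rows, so rank(B) = 4.
B has 5 columns; by rank–nullity, nullity = 5 − 4 = 1.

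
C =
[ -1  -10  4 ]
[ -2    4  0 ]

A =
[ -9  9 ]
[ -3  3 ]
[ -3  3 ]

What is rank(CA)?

1

First compute CA:
[[ 27, -27],
 [  6,  -6]]
Now row reduce the product.
R2 ← R2 − (2/9)·R1: [0, 0]
1 nonzero row, so rank(CA) = 1.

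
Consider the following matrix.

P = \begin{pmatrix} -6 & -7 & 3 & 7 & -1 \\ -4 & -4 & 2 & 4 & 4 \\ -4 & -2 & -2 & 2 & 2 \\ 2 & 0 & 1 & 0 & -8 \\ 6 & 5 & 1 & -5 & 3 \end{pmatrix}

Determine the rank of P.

3

Row reduce to echelon form.
R2 ← R2 − (2/3)·R1: [0, 2/3, 0, -2/3, 14/3]
R3 ← R3 − (2/3)·R1: [0, 8/3, -4, -8/3, 8/3]
R4 ← R4 + (1/3)·R1: [0, -7/3, 2, 7/3, -25/3]
R5 ← R5 + R1: [0, -2, 4, 2, 2]
R3 ← R3 − (4)·R2: [0, 0, -4, 0, -16]
R4 ← R4 + (7/2)·R2: [0, 0, 2, 0, 8]
R5 ← R5 + (3)·R2: [0, 0, 4, 0, 16]
R4 ← R4 + (1/2)·R3: [0, 0, 0, 0, 0]
R5 ← R5 + R3: [0, 0, 0, 0, 0]
Echelon form has 3 nonzero rows, so rank(P) = 3.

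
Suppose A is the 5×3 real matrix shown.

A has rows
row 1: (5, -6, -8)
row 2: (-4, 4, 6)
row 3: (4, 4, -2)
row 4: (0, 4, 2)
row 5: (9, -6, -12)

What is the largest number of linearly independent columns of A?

Row reduce to echelon form.
R2 ← R2 + (4/5)·R1: [0, -4/5, -2/5]
R3 ← R3 − (4/5)·R1: [0, 44/5, 22/5]
R5 ← R5 − (9/5)·R1: [0, 24/5, 12/5]
R3 ← R3 + (11)·R2: [0, 0, 0]
R4 ← R4 + (5)·R2: [0, 0, 0]
R5 ← R5 + (6)·R2: [0, 0, 0]
Echelon form has 2 nonzero rows, so rank(A) = 2.
The rank gives the maximum number of linearly independent columns: 2.

2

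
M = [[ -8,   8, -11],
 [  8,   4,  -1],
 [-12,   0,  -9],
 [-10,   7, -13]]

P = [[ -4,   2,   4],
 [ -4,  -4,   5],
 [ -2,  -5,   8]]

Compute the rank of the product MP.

3

First compute MP:
[[ 22,   7, -80],
 [-46,   5,  44],
 [ 66,  21, -120],
 [ 38,  17, -109]]
Now row reduce the product.
R2 ← R2 + (23/11)·R1: [0, 216/11, -1356/11]
R3 ← R3 − (3)·R1: [0, 0, 120]
R4 ← R4 − (19/11)·R1: [0, 54/11, 321/11]
R4 ← R4 − (1/4)·R2: [0, 0, 60]
R4 ← R4 − (1/2)·R3: [0, 0, 0]
3 nonzero rows, so rank(MP) = 3.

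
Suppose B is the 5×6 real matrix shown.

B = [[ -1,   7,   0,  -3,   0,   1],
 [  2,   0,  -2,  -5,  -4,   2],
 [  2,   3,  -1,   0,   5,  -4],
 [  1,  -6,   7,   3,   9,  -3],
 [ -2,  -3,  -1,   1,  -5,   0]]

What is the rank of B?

5

Row reduce to echelon form.
R2 ← R2 + (2)·R1: [0, 14, -2, -11, -4, 4]
R3 ← R3 + (2)·R1: [0, 17, -1, -6, 5, -2]
R4 ← R4 + R1: [0, 1, 7, 0, 9, -2]
R5 ← R5 − (2)·R1: [0, -17, -1, 7, -5, -2]
R3 ← R3 − (17/14)·R2: [0, 0, 10/7, 103/14, 69/7, -48/7]
R4 ← R4 − (1/14)·R2: [0, 0, 50/7, 11/14, 65/7, -16/7]
R5 ← R5 + (17/14)·R2: [0, 0, -24/7, -89/14, -69/7, 20/7]
R4 ← R4 − (5)·R3: [0, 0, 0, -36, -40, 32]
R5 ← R5 + (12/5)·R3: [0, 0, 0, 113/10, 69/5, -68/5]
R5 ← R5 + (113/360)·R4: [0, 0, 0, 0, 56/45, -32/9]
Echelon form has 5 nonzero rows, so rank(B) = 5.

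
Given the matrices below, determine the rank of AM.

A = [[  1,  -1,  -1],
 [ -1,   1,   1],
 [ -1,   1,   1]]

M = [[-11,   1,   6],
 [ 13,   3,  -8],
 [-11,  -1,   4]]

1

First compute AM:
[[-13,  -1,  10],
 [ 13,   1, -10],
 [ 13,   1, -10]]
Now row reduce the product.
R2 ← R2 + R1: [0, 0, 0]
R3 ← R3 + R1: [0, 0, 0]
1 nonzero row, so rank(AM) = 1.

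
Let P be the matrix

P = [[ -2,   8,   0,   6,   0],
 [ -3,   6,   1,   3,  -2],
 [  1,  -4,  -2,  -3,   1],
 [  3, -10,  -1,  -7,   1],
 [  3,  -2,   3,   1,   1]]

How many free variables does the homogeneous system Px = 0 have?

2

Row reduce to echelon form.
R2 ← R2 − (3/2)·R1: [0, -6, 1, -6, -2]
R3 ← R3 + (1/2)·R1: [0, 0, -2, 0, 1]
R4 ← R4 + (3/2)·R1: [0, 2, -1, 2, 1]
R5 ← R5 + (3/2)·R1: [0, 10, 3, 10, 1]
R4 ← R4 + (1/3)·R2: [0, 0, -2/3, 0, 1/3]
R5 ← R5 + (5/3)·R2: [0, 0, 14/3, 0, -7/3]
R4 ← R4 − (1/3)·R3: [0, 0, 0, 0, 0]
R5 ← R5 + (7/3)·R3: [0, 0, 0, 0, 0]
3 nonzero rows, so rank(P) = 3.
P has 5 columns; by rank–nullity, nullity = 5 − 3 = 2.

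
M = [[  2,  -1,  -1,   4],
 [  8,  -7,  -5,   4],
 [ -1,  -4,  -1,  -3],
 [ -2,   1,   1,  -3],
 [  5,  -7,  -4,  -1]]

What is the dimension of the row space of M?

Row reduce to echelon form.
R2 ← R2 − (4)·R1: [0, -3, -1, -12]
R3 ← R3 + (1/2)·R1: [0, -9/2, -3/2, -1]
R4 ← R4 + R1: [0, 0, 0, 1]
R5 ← R5 − (5/2)·R1: [0, -9/2, -3/2, -11]
R3 ← R3 − (3/2)·R2: [0, 0, 0, 17]
R5 ← R5 − (3/2)·R2: [0, 0, 0, 7]
R4 ← R4 − (1/17)·R3: [0, 0, 0, 0]
R5 ← R5 − (7/17)·R3: [0, 0, 0, 0]
Echelon form has 3 nonzero rows, so rank(M) = 3.
The row space has dimension equal to the rank: 3.

3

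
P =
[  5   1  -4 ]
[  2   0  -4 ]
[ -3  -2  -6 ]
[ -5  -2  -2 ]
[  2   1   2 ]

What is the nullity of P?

1

Row reduce to echelon form.
R2 ← R2 − (2/5)·R1: [0, -2/5, -12/5]
R3 ← R3 + (3/5)·R1: [0, -7/5, -42/5]
R4 ← R4 + R1: [0, -1, -6]
R5 ← R5 − (2/5)·R1: [0, 3/5, 18/5]
R3 ← R3 − (7/2)·R2: [0, 0, 0]
R4 ← R4 − (5/2)·R2: [0, 0, 0]
R5 ← R5 + (3/2)·R2: [0, 0, 0]
2 nonzero rows, so rank(P) = 2.
P has 3 columns; by rank–nullity, nullity = 3 − 2 = 1.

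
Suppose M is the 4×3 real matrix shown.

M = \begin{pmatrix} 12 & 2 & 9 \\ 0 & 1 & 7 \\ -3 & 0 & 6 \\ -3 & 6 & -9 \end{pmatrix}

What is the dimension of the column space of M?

3

Row reduce to echelon form.
R3 ← R3 + (1/4)·R1: [0, 1/2, 33/4]
R4 ← R4 + (1/4)·R1: [0, 13/2, -27/4]
R3 ← R3 − (1/2)·R2: [0, 0, 19/4]
R4 ← R4 − (13/2)·R2: [0, 0, -209/4]
R4 ← R4 + (11)·R3: [0, 0, 0]
Echelon form has 3 nonzero rows, so rank(M) = 3.
The column space has dimension equal to the rank: 3.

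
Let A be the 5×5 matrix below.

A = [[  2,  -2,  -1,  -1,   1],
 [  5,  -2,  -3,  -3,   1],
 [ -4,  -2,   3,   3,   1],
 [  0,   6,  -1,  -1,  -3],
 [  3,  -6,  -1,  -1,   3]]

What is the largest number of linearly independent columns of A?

Row reduce to echelon form.
R2 ← R2 − (5/2)·R1: [0, 3, -1/2, -1/2, -3/2]
R3 ← R3 + (2)·R1: [0, -6, 1, 1, 3]
R5 ← R5 − (3/2)·R1: [0, -3, 1/2, 1/2, 3/2]
R3 ← R3 + (2)·R2: [0, 0, 0, 0, 0]
R4 ← R4 − (2)·R2: [0, 0, 0, 0, 0]
R5 ← R5 + R2: [0, 0, 0, 0, 0]
Echelon form has 2 nonzero rows, so rank(A) = 2.
The rank gives the maximum number of linearly independent columns: 2.

2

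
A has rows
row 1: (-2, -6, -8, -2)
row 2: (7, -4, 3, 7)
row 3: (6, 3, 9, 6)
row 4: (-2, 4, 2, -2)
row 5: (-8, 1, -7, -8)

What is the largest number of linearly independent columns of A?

Row reduce to echelon form.
R2 ← R2 + (7/2)·R1: [0, -25, -25, 0]
R3 ← R3 + (3)·R1: [0, -15, -15, 0]
R4 ← R4 − R1: [0, 10, 10, 0]
R5 ← R5 − (4)·R1: [0, 25, 25, 0]
R3 ← R3 − (3/5)·R2: [0, 0, 0, 0]
R4 ← R4 + (2/5)·R2: [0, 0, 0, 0]
R5 ← R5 + R2: [0, 0, 0, 0]
Echelon form has 2 nonzero rows, so rank(A) = 2.
The rank gives the maximum number of linearly independent columns: 2.

2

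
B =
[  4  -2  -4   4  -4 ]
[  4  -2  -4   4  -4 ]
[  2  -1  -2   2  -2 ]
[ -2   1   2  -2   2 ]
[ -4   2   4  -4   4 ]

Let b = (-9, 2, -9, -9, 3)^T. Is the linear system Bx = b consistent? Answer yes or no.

Row reduce the augmented matrix [B | b].
R2 ← R2 − R1: [0, 0, 0, 0, 0, 11]
R3 ← R3 − (1/2)·R1: [0, 0, 0, 0, 0, -9/2]
R4 ← R4 + (1/2)·R1: [0, 0, 0, 0, 0, -27/2]
R5 ← R5 + R1: [0, 0, 0, 0, 0, -6]
R3 ← R3 + (9/22)·R2: [0, 0, 0, 0, 0, 0]
R4 ← R4 + (27/22)·R2: [0, 0, 0, 0, 0, 0]
R5 ← R5 + (6/11)·R2: [0, 0, 0, 0, 0, 0]
The echelon form has 2 nonzero rows; the last pivot sits in the augmented column, so rank(B) = 1 but rank([B|b]) = 2.
Since the ranks differ, the system is inconsistent.

no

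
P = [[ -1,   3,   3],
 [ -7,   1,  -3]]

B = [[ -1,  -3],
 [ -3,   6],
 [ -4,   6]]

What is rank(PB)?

First compute PB:
[[-20,  39],
 [ 16,   9]]
Now row reduce the product.
R2 ← R2 + (4/5)·R1: [0, 201/5]
2 nonzero rows, so rank(PB) = 2.

2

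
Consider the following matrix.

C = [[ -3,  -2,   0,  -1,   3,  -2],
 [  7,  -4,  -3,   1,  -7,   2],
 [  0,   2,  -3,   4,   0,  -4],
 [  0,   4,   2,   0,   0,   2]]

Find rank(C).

Row reduce to echelon form.
R2 ← R2 + (7/3)·R1: [0, -26/3, -3, -4/3, 0, -8/3]
R3 ← R3 + (3/13)·R2: [0, 0, -48/13, 48/13, 0, -60/13]
R4 ← R4 + (6/13)·R2: [0, 0, 8/13, -8/13, 0, 10/13]
R4 ← R4 + (1/6)·R3: [0, 0, 0, 0, 0, 0]
Echelon form has 3 nonzero rows, so rank(C) = 3.

3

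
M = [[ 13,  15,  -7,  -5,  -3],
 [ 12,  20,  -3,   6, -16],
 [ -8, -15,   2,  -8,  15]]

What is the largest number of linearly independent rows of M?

Row reduce to echelon form.
R2 ← R2 − (12/13)·R1: [0, 80/13, 45/13, 138/13, -172/13]
R3 ← R3 + (8/13)·R1: [0, -75/13, -30/13, -144/13, 171/13]
R3 ← R3 + (15/16)·R2: [0, 0, 15/16, -9/8, 3/4]
Echelon form has 3 nonzero rows, so rank(M) = 3.
The rank gives the maximum number of linearly independent rows: 3.

3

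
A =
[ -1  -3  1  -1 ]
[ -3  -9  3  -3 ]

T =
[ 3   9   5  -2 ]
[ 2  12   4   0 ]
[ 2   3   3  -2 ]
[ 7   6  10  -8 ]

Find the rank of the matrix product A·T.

1

First compute AT:
[[-14, -48, -24,   8],
 [-42, -144, -72,  24]]
Now row reduce the product.
R2 ← R2 − (3)·R1: [0, 0, 0, 0]
1 nonzero row, so rank(AT) = 1.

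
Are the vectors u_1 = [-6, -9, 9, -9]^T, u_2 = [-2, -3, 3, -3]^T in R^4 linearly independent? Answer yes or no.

Form the matrix with these vectors as rows and row reduce.
R2 ← R2 − (1/3)·R1: [0, 0, 0, 0]
1 nonzero row, so the 2 vectors span a space of dimension 1.
Since 1 < 2, the vectors are linearly dependent.

no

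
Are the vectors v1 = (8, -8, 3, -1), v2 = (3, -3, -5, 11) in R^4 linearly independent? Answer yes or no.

Form the matrix with these vectors as rows and row reduce.
R2 ← R2 − (3/8)·R1: [0, 0, -49/8, 91/8]
2 nonzero rows, so the 2 vectors span a space of dimension 2.
Since 2 = 2, the vectors are linearly independent.

yes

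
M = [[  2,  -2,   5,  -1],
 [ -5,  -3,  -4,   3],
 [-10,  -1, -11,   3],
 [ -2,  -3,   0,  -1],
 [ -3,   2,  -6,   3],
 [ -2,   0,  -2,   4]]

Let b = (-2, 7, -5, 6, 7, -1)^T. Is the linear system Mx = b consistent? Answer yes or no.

no

Row reduce the augmented matrix [M | b].
R2 ← R2 + (5/2)·R1: [0, -8, 17/2, 1/2, 2]
R3 ← R3 + (5)·R1: [0, -11, 14, -2, -15]
R4 ← R4 + R1: [0, -5, 5, -2, 4]
R5 ← R5 + (3/2)·R1: [0, -1, 3/2, 3/2, 4]
R6 ← R6 + R1: [0, -2, 3, 3, -3]
R3 ← R3 − (11/8)·R2: [0, 0, 37/16, -43/16, -71/4]
R4 ← R4 − (5/8)·R2: [0, 0, -5/16, -37/16, 11/4]
R5 ← R5 − (1/8)·R2: [0, 0, 7/16, 23/16, 15/4]
R6 ← R6 − (1/4)·R2: [0, 0, 7/8, 23/8, -7/2]
R4 ← R4 + (5/37)·R3: [0, 0, 0, -99/37, 13/37]
R5 ← R5 − (7/37)·R3: [0, 0, 0, 72/37, 263/37]
R6 ← R6 − (14/37)·R3: [0, 0, 0, 144/37, 119/37]
R5 ← R5 + (8/11)·R4: [0, 0, 0, 0, 81/11]
R6 ← R6 + (16/11)·R4: [0, 0, 0, 0, 41/11]
R6 ← R6 − (41/81)·R5: [0, 0, 0, 0, 0]
The echelon form has 5 nonzero rows; the last pivot sits in the augmented column, so rank(M) = 4 but rank([M|b]) = 5.
Since the ranks differ, the system is inconsistent.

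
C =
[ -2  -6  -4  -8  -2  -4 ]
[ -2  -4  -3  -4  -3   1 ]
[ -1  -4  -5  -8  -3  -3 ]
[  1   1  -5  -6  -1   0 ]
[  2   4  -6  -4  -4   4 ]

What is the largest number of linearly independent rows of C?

Row reduce to echelon form.
R2 ← R2 − R1: [0, 2, 1, 4, -1, 5]
R3 ← R3 − (1/2)·R1: [0, -1, -3, -4, -2, -1]
R4 ← R4 + (1/2)·R1: [0, -2, -7, -10, -2, -2]
R5 ← R5 + R1: [0, -2, -10, -12, -6, 0]
R3 ← R3 + (1/2)·R2: [0, 0, -5/2, -2, -5/2, 3/2]
R4 ← R4 + R2: [0, 0, -6, -6, -3, 3]
R5 ← R5 + R2: [0, 0, -9, -8, -7, 5]
R4 ← R4 − (12/5)·R3: [0, 0, 0, -6/5, 3, -3/5]
R5 ← R5 − (18/5)·R3: [0, 0, 0, -4/5, 2, -2/5]
R5 ← R5 − (2/3)·R4: [0, 0, 0, 0, 0, 0]
Echelon form has 4 nonzero rows, so rank(C) = 4.
The rank gives the maximum number of linearly independent rows: 4.

4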